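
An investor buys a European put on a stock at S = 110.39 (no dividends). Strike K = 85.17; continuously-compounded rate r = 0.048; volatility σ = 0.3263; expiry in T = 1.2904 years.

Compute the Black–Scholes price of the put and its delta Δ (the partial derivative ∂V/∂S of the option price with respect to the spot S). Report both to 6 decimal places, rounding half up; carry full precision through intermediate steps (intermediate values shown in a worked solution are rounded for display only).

σ√T = 0.3263·√1.2904 = 0.370663
d₁ = (ln(S/K) + (r+σ²/2)T) / (σ√T) = (ln(110.39/85.17) + (0.048+0.3263²/2)·1.2904) / 0.370663 = (0.259370 + 0.130635) / 0.370663 = 1.052182
d₂ = d₁ − σ√T = 1.052182 − 0.370663 = 0.681519
e^{−rT} = e^{−0.048·1.2904} = 0.939940
N(−d₁) = 0.146358,  N(−d₂) = 0.247772
Put price V = K·e^{−rT}·N(−d₂) − S·N(−d₁) = 19.835272 − 16.156458 = 3.678815
Δ = −N(−d₁) = -0.146358

price = 3.678815
Δ = -0.146358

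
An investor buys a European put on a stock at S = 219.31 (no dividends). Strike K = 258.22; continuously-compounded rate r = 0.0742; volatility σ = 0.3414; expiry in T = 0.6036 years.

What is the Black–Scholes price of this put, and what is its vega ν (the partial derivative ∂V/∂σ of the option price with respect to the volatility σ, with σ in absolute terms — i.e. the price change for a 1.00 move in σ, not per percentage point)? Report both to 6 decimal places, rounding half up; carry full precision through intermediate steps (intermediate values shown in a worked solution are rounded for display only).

σ√T = 0.3414·√0.6036 = 0.265239
d₁ = (ln(S/K) + (r+σ²/2)T) / (σ√T) = (ln(219.31/258.22) + (0.0742+0.3414²/2)·0.6036) / 0.265239 = (-0.163326 + 0.079963) / 0.265239 = -0.314292
d₂ = d₁ − σ√T = -0.314292 − 0.265239 = -0.579531
e^{−rT} = e^{−0.0742·0.6036} = 0.956201
N(−d₁) = 0.623350,  N(−d₂) = 0.718885
Put price V = K·e^{−rT}·N(−d₂) − S·N(−d₁) = 177.499961 − 136.706948 = 40.793013
φ(d₁) = (1/√(2π))·e^{−d₁²/2} = 0.379717
ν = S·φ(d₁)·√T = 64.698388

price = 40.793013
ν = 64.698388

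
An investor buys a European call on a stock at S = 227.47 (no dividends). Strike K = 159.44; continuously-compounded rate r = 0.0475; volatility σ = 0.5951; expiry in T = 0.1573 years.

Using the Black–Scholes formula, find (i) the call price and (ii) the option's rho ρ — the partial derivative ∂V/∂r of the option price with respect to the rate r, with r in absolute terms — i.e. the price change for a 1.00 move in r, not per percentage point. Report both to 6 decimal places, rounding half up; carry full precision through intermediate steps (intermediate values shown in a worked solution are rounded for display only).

σ√T = 0.5951·√0.1573 = 0.236023
d₁ = (ln(S/K) + (r+σ²/2)T) / (σ√T) = (ln(227.47/159.44) + (0.0475+0.5951²/2)·0.1573) / 0.236023 = (0.355351 + 0.035325) / 0.236023 = 1.655245
d₂ = d₁ − σ√T = 1.655245 − 0.236023 = 1.419222
e^{−rT} = e^{−0.0475·0.1573} = 0.992556
N(d₁) = 0.951063,  N(d₂) = 0.922083
Call price V = S·N(d₁) − K·e^{−rT}·N(d₂) = 216.338207 − 145.922508 = 70.415699
ρ = K·T·e^{−rT}·N(d₂) = 22.953611

price = 70.415699
ρ = 22.953611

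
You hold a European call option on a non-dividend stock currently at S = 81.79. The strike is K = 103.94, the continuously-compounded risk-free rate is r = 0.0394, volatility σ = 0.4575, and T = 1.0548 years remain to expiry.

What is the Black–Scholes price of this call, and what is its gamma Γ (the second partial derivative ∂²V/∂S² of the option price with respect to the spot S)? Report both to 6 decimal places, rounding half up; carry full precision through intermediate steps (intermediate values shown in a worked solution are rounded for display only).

price = 9.339804
Γ = 0.010202

σ√T = 0.4575·√1.0548 = 0.469868
d₁ = (ln(S/K) + (r+σ²/2)T) / (σ√T) = (ln(81.79/103.94) + (0.0394+0.4575²/2)·1.0548) / 0.469868 = (-0.239659 + 0.151947) / 0.469868 = -0.186673
d₂ = d₁ − σ√T = -0.186673 − 0.469868 = -0.656541
e^{−rT} = e^{−0.0394·1.0548} = 0.959293
N(d₁) = 0.425959,  N(d₂) = 0.255738
Call price V = S·N(d₁) − K·e^{−rT}·N(d₂) = 34.839156 − 25.499353 = 9.339804
φ(d₁) = (1/√(2π))·e^{−d₁²/2} = 0.392052
Γ = φ(d₁) / (S·σ·√T) = 0.010202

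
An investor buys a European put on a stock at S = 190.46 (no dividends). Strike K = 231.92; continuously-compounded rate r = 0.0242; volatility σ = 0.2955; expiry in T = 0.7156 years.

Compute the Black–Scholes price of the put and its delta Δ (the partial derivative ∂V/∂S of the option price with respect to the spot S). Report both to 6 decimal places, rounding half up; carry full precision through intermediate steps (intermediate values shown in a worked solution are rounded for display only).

σ√T = 0.2955·√0.7156 = 0.249973
d₁ = (ln(S/K) + (r+σ²/2)T) / (σ√T) = (ln(190.46/231.92) + (0.0242+0.2955²/2)·0.7156) / 0.249973 = (-0.196950 + 0.048561) / 0.249973 = -0.593623
d₂ = d₁ − σ√T = -0.593623 − 0.249973 = -0.843596
e^{−rT} = e^{−0.0242·0.7156} = 0.982832
N(−d₁) = 0.723618,  N(−d₂) = 0.800552
Put price V = K·e^{−rT}·N(−d₂) − S·N(−d₁) = 182.476537 − 137.820259 = 44.656278
Δ = −N(−d₁) = -0.723618

price = 44.656278
Δ = -0.723618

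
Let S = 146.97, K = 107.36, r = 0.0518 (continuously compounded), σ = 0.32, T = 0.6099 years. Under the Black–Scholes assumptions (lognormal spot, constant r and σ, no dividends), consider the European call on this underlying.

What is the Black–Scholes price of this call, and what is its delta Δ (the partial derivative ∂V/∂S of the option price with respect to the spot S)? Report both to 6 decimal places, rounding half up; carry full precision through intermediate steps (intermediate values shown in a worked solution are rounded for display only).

price = 44.118344
Δ = 0.934223

σ√T = 0.32·√0.6099 = 0.249908
d₁ = (ln(S/K) + (r+σ²/2)T) / (σ√T) = (ln(146.97/107.36) + (0.0518+0.32²/2)·0.6099) / 0.249908 = (0.314041 + 0.062820) / 0.249908 = 1.508000
d₂ = d₁ − σ√T = 1.508000 − 0.249908 = 1.258092
e^{−rT} = e^{−0.0518·0.6099} = 0.968901
N(d₁) = 0.934223,  N(d₂) = 0.895821
Call price V = S·N(d₁) − K·e^{−rT}·N(d₂) = 137.302715 − 93.184371 = 44.118344
Δ = N(d₁) = 0.934223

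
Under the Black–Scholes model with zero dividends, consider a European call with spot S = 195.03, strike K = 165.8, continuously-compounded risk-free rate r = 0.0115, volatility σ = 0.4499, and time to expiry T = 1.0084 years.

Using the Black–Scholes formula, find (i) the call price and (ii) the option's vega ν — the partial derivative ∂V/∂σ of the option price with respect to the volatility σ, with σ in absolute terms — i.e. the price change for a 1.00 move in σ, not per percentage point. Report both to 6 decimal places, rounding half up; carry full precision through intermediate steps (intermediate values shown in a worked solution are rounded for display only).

price = 49.944786
ν = 64.829539

σ√T = 0.4499·√1.0084 = 0.451786
d₁ = (ln(S/K) + (r+σ²/2)T) / (σ√T) = (ln(195.03/165.8) + (0.0115+0.4499²/2)·1.0084) / 0.451786 = (0.162371 + 0.113652) / 0.451786 = 0.610960
d₂ = d₁ − σ√T = 0.610960 − 0.451786 = 0.159174
e^{−rT} = e^{−0.0115·1.0084} = 0.988470
N(d₁) = 0.729387,  N(d₂) = 0.563234
Call price V = S·N(d₁) − K·e^{−rT}·N(d₂) = 142.252331 − 92.307544 = 49.944786
φ(d₁) = (1/√(2π))·e^{−d₁²/2} = 0.331021
ν = S·φ(d₁)·√T = 64.829539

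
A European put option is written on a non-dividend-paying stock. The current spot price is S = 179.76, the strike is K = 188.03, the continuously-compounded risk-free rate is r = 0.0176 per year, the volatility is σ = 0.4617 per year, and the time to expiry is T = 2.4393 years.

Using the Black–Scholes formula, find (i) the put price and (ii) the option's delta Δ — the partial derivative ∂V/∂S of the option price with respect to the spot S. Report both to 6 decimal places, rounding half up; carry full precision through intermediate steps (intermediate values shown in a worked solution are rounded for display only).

price = 50.849881
Δ = -0.360281

σ√T = 0.4617·√2.4393 = 0.721095
d₁ = (ln(S/K) + (r+σ²/2)T) / (σ√T) = (ln(179.76/188.03) + (0.0176+0.4617²/2)·2.4393) / 0.721095 = (-0.044979 + 0.302921) / 0.721095 = 0.357708
d₂ = d₁ − σ√T = 0.357708 − 0.721095 = -0.363387
e^{−rT} = e^{−0.0176·2.4393} = 0.957977
N(−d₁) = 0.360281,  N(−d₂) = 0.641842
Put price V = K·e^{−rT}·N(−d₂) − S·N(−d₁) = 115.613948 − 64.764068 = 50.849881
Δ = −N(−d₁) = -0.360281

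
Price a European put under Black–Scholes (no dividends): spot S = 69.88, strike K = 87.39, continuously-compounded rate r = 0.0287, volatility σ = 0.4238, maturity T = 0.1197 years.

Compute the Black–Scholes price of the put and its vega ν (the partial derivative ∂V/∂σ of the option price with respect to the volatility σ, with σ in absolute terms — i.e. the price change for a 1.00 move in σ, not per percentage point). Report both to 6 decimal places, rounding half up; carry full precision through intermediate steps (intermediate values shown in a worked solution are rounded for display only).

σ√T = 0.4238·√0.1197 = 0.146625
d₁ = (ln(S/K) + (r+σ²/2)T) / (σ√T) = (ln(69.88/87.39) + (0.0287+0.4238²/2)·0.1197) / 0.146625 = (-0.223601 + 0.014185) / 0.146625 = -1.428246
d₂ = d₁ − σ√T = -1.428246 − 0.146625 = -1.574871
e^{−rT} = e^{−0.0287·0.1197} = 0.996571
N(−d₁) = 0.923389,  N(−d₂) = 0.942357
Put price V = K·e^{−rT}·N(−d₂) − S·N(−d₁) = 82.070138 − 64.526454 = 17.543685
φ(d₁) = (1/√(2π))·e^{−d₁²/2} = 0.143865
ν = S·φ(d₁)·√T = 3.478199

price = 17.543685
ν = 3.478199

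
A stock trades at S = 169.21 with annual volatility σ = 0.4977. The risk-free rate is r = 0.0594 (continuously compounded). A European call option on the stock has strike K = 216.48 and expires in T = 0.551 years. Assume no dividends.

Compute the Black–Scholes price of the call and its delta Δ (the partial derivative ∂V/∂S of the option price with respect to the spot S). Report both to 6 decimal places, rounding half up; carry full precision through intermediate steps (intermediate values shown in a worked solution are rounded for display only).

price = 12.043493
Δ = 0.346964

σ√T = 0.4977·√0.551 = 0.369440
d₁ = (ln(S/K) + (r+σ²/2)T) / (σ√T) = (ln(169.21/216.48) + (0.0594+0.4977²/2)·0.551) / 0.369440 = (-0.246358 + 0.100972) / 0.369440 = -0.393530
d₂ = d₁ − σ√T = -0.393530 − 0.369440 = -0.762969
e^{−rT} = e^{−0.0594·0.551} = 0.967800
N(d₁) = 0.346964,  N(d₂) = 0.222741
Call price V = S·N(d₁) − K·e^{−rT}·N(d₂) = 58.709810 − 46.666317 = 12.043493
Δ = N(d₁) = 0.346964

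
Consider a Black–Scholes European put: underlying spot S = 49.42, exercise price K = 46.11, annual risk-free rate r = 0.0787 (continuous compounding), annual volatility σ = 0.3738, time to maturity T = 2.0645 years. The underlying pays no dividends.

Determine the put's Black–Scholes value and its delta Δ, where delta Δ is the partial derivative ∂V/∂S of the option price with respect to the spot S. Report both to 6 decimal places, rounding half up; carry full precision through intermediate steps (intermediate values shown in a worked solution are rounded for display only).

price = 5.103601
Δ = -0.241922

σ√T = 0.3738·√2.0645 = 0.537090
d₁ = (ln(S/K) + (r+σ²/2)T) / (σ√T) = (ln(49.42/46.11) + (0.0787+0.3738²/2)·2.0645) / 0.537090 = (0.069325 + 0.306709) / 0.537090 = 0.700133
d₂ = d₁ − σ√T = 0.700133 − 0.537090 = 0.163043
e^{−rT} = e^{−0.0787·2.0645} = 0.850036
N(−d₁) = 0.241922,  N(−d₂) = 0.435242
Put price V = K·e^{−rT}·N(−d₂) − S·N(−d₁) = 17.059393 − 11.955792 = 5.103601
Δ = −N(−d₁) = -0.241922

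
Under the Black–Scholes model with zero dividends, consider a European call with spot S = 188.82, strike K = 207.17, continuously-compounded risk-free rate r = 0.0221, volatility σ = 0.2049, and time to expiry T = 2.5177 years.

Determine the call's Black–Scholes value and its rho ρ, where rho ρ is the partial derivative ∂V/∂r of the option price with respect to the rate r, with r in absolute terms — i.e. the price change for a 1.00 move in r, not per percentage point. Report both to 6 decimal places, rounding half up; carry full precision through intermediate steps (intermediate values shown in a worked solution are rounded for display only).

σ√T = 0.2049·√2.5177 = 0.325120
d₁ = (ln(S/K) + (r+σ²/2)T) / (σ√T) = (ln(188.82/207.17) + (0.0221+0.2049²/2)·2.5177) / 0.325120 = (-0.092746 + 0.108493) / 0.325120 = 0.048435
d₂ = d₁ − σ√T = 0.048435 − 0.325120 = -0.276685
e^{−rT} = e^{−0.0221·2.5177} = 0.945878
N(d₁) = 0.519315,  N(d₂) = 0.391011
Call price V = S·N(d₁) − K·e^{−rT}·N(d₂) = 98.057102 − 76.621582 = 21.435520
ρ = K·T·e^{−rT}·N(d₂) = 192.910157

price = 21.435520
ρ = 192.910157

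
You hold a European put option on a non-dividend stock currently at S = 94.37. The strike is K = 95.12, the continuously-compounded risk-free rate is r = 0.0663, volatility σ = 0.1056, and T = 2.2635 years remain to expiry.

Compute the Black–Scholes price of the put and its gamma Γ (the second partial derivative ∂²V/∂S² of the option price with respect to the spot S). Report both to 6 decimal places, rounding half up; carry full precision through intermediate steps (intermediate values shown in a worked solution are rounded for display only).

σ√T = 0.1056·√2.2635 = 0.158874
d₁ = (ln(S/K) + (r+σ²/2)T) / (σ√T) = (ln(94.37/95.12) + (0.0663+0.1056²/2)·2.2635) / 0.158874 = (-0.007916 + 0.162691) / 0.158874 = 0.974194
d₂ = d₁ − σ√T = 0.974194 − 0.158874 = 0.815320
e^{−rT} = e^{−0.0663·2.2635} = 0.860648
N(−d₁) = 0.164980,  N(−d₂) = 0.207445
Put price V = K·e^{−rT}·N(−d₂) − S·N(−d₁) = 16.982422 − 15.569173 = 1.413249
φ(d₁) = (1/√(2π))·e^{−d₁²/2} = 0.248214
Γ = φ(d₁) / (S·σ·√T) = 0.016555

price = 1.413249
Γ = 0.016555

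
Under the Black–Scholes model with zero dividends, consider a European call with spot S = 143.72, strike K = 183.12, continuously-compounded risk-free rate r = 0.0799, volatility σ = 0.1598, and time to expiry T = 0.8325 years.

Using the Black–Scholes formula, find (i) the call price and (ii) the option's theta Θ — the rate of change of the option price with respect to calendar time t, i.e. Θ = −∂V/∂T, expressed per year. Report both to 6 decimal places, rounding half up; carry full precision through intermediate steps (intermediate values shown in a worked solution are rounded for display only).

price = 1.267076
Θ = -4.020681

σ√T = 0.1598·√0.8325 = 0.145804
d₁ = (ln(S/K) + (r+σ²/2)T) / (σ√T) = (ln(143.72/183.12) + (0.0799+0.1598²/2)·0.8325) / 0.145804 = (-0.242275 + 0.077146) / 0.145804 = -1.132540
d₂ = d₁ − σ√T = -1.132540 − 0.145804 = -1.278343
e^{−rT} = e^{−0.0799·0.8325} = 0.935647
N(d₁) = 0.128704,  N(d₂) = 0.100564
Call price V = S·N(d₁) − K·e^{−rT}·N(d₂) = 18.497316 − 17.230239 = 1.267076
φ(d₁) = (1/√(2π))·e^{−d₁²/2} = 0.210081
Θ = −S·φ(d₁)·σ/(2√T) − r·K·e^{−rT}·N(d₂) = −2.643985 − 1.376696 = -4.020681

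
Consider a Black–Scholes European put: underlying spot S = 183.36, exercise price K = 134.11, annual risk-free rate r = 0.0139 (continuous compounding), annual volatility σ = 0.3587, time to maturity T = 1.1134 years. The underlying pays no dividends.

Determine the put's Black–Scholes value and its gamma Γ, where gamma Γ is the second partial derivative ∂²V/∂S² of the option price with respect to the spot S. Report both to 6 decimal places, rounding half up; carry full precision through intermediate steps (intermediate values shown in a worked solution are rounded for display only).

σ√T = 0.3587·√1.1134 = 0.378492
d₁ = (ln(S/K) + (r+σ²/2)T) / (σ√T) = (ln(183.36/134.11) + (0.0139+0.3587²/2)·1.1134) / 0.378492 = (0.312791 + 0.087104) / 0.378492 = 1.056549
d₂ = d₁ − σ√T = 1.056549 − 0.378492 = 0.678057
e^{−rT} = e^{−0.0139·1.1134} = 0.984643
N(−d₁) = 0.145359,  N(−d₂) = 0.248868
Put price V = K·e^{−rT}·N(−d₂) − S·N(−d₁) = 32.863122 − 26.652986 = 6.210137
φ(d₁) = (1/√(2π))·e^{−d₁²/2} = 0.228302
Γ = φ(d₁) / (S·σ·√T) = 0.003290

price = 6.210137
Γ = 0.003290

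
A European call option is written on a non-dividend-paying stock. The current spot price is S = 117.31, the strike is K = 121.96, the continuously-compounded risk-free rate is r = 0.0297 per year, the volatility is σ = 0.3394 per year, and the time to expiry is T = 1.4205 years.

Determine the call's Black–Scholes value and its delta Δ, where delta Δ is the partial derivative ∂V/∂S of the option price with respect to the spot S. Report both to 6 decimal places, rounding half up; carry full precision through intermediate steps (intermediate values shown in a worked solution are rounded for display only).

σ√T = 0.3394·√1.4205 = 0.404513
d₁ = (ln(S/K) + (r+σ²/2)T) / (σ√T) = (ln(117.31/121.96) + (0.0297+0.3394²/2)·1.4205) / 0.404513 = (-0.038873 + 0.124004) / 0.404513 = 0.210453
d₂ = d₁ − σ√T = 0.210453 − 0.404513 = -0.194060
e^{−rT} = e^{−0.0297·1.4205} = 0.958689
N(d₁) = 0.583343,  N(d₂) = 0.423065
Call price V = S·N(d₁) − K·e^{−rT}·N(d₂) = 68.431975 − 49.465421 = 18.966554
Δ = N(d₁) = 0.583343

price = 18.966554
Δ = 0.583343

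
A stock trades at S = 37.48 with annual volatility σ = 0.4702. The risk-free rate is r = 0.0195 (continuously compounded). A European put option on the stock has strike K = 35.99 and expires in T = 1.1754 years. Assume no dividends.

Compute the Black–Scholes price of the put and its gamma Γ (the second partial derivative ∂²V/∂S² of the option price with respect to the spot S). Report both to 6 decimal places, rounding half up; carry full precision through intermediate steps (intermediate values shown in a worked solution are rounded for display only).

σ√T = 0.4702·√1.1754 = 0.509771
d₁ = (ln(S/K) + (r+σ²/2)T) / (σ√T) = (ln(37.48/35.99) + (0.0195+0.4702²/2)·1.1754) / 0.509771 = (0.040566 + 0.152854) / 0.509771 = 0.379425
d₂ = d₁ − σ√T = 0.379425 − 0.509771 = -0.130346
e^{−rT} = e^{−0.0195·1.1754} = 0.977340
N(−d₁) = 0.352186,  N(−d₂) = 0.551854
Put price V = K·e^{−rT}·N(−d₂) − S·N(−d₁) = 19.411169 − 13.199935 = 6.211234
φ(d₁) = (1/√(2π))·e^{−d₁²/2} = 0.371235
Γ = φ(d₁) / (S·σ·√T) = 0.019430

price = 6.211234
Γ = 0.019430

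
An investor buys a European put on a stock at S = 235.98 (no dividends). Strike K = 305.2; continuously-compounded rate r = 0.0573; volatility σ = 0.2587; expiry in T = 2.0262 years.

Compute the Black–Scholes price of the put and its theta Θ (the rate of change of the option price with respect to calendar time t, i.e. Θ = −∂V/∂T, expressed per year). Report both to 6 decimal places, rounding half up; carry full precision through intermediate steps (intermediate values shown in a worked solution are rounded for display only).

σ√T = 0.2587·√2.0262 = 0.368246
d₁ = (ln(S/K) + (r+σ²/2)T) / (σ√T) = (ln(235.98/305.2) + (0.0573+0.2587²/2)·2.0262) / 0.368246 = (-0.257220 + 0.183904) / 0.368246 = -0.199097
d₂ = d₁ − σ√T = -0.199097 − 0.368246 = -0.567343
e^{−rT} = e^{−0.0573·2.0262} = 0.890385
N(−d₁) = 0.578907,  N(−d₂) = 0.714759
Put price V = K·e^{−rT}·N(−d₂) − S·N(−d₁) = 194.232626 − 136.610364 = 57.622262
φ(d₁) = (1/√(2π))·e^{−d₁²/2} = 0.391113
Θ = −S·φ(d₁)·σ/(2√T) + r·K·e^{−rT}·N(−d₂) = −8.386928 + 11.129529 = 2.742601

price = 57.622262
Θ = 2.742601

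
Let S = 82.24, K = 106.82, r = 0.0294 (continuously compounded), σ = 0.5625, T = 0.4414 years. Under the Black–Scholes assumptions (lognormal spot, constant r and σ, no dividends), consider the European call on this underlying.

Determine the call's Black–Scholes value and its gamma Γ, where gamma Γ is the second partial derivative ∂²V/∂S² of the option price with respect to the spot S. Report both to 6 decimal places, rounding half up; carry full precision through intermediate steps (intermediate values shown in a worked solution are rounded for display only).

price = 5.222684
Γ = 0.011578

σ√T = 0.5625·√0.4414 = 0.373713
d₁ = (ln(S/K) + (r+σ²/2)T) / (σ√T) = (ln(82.24/106.82) + (0.0294+0.5625²/2)·0.4414) / 0.373713 = (-0.261503 + 0.082808) / 0.373713 = -0.478161
d₂ = d₁ − σ√T = -0.478161 − 0.373713 = -0.851875
e^{−rT} = e^{−0.0294·0.4414} = 0.987107
N(d₁) = 0.316268,  N(d₂) = 0.197142
Call price V = S·N(d₁) − K·e^{−rT}·N(d₂) = 26.009851 − 20.787168 = 5.222684
φ(d₁) = (1/√(2π))·e^{−d₁²/2} = 0.355846
Γ = φ(d₁) / (S·σ·√T) = 0.011578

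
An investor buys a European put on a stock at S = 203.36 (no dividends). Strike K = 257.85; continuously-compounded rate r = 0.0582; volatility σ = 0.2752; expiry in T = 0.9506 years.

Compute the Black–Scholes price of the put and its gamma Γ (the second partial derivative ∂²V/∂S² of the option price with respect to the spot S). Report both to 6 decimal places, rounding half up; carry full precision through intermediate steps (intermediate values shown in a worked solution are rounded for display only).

price = 49.420705
Γ = 0.006304

σ√T = 0.2752·√0.9506 = 0.268316
d₁ = (ln(S/K) + (r+σ²/2)T) / (σ√T) = (ln(203.36/257.85) + (0.0582+0.2752²/2)·0.9506) / 0.268316 = (-0.237400 + 0.091322) / 0.268316 = -0.544426
d₂ = d₁ − σ√T = -0.544426 − 0.268316 = -0.812742
e^{−rT} = e^{−0.0582·0.9506} = 0.946178
N(−d₁) = 0.706926,  N(−d₂) = 0.791817
Put price V = K·e^{−rT}·N(−d₂) − S·N(−d₁) = 193.181131 − 143.760426 = 49.420705
φ(d₁) = (1/√(2π))·e^{−d₁²/2} = 0.343992
Γ = φ(d₁) / (S·σ·√T) = 0.006304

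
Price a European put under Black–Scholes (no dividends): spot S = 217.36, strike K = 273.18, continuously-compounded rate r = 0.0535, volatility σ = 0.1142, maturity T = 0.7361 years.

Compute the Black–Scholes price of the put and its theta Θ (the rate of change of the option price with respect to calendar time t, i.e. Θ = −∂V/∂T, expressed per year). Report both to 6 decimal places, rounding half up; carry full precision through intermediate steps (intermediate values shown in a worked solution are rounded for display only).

σ√T = 0.1142·√0.7361 = 0.097979
d₁ = (ln(S/K) + (r+σ²/2)T) / (σ√T) = (ln(217.36/273.18) + (0.0535+0.1142²/2)·0.7361) / 0.097979 = (-0.228576 + 0.044181) / 0.097979 = -1.881975
d₂ = d₁ − σ√T = -1.881975 − 0.097979 = -1.979954
e^{−rT} = e^{−0.0535·0.7361} = 0.961384
N(−d₁) = 0.970080,  N(−d₂) = 0.976146
Put price V = K·e^{−rT}·N(−d₂) − S·N(−d₁) = 256.365995 − 210.856647 = 45.509349
φ(d₁) = (1/√(2π))·e^{−d₁²/2} = 0.067891
Θ = −S·φ(d₁)·σ/(2√T) + r·K·e^{−rT}·N(−d₂) = −0.982108 + 13.715581 = 12.733473

price = 45.509349
Θ = 12.733473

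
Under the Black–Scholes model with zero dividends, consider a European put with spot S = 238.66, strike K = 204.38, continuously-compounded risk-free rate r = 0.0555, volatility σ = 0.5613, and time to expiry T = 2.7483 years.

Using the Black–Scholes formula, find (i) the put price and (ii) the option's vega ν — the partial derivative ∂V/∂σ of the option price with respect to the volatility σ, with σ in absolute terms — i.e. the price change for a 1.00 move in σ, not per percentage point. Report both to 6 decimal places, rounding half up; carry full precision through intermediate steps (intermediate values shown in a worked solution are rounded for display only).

price = 46.283484
ν = 114.999784

σ√T = 0.5613·√2.7483 = 0.930523
d₁ = (ln(S/K) + (r+σ²/2)T) / (σ√T) = (ln(238.66/204.38) + (0.0555+0.5613²/2)·2.7483) / 0.930523 = (0.155059 + 0.585467) / 0.930523 = 0.795817
d₂ = d₁ − σ√T = 0.795817 − 0.930523 = -0.134706
e^{−rT} = e^{−0.0555·2.7483} = 0.858533
N(−d₁) = 0.213069,  N(−d₂) = 0.553578
Put price V = K·e^{−rT}·N(−d₂) − S·N(−d₁) = 97.134573 − 50.851089 = 46.283484
φ(d₁) = (1/√(2π))·e^{−d₁²/2} = 0.290660
ν = S·φ(d₁)·√T = 114.999784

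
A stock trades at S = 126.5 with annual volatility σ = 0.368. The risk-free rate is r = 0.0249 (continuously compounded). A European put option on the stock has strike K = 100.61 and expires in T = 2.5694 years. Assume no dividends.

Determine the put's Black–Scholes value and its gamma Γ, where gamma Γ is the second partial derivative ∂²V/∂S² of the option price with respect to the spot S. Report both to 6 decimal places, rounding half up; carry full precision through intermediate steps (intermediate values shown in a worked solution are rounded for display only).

price = 12.535230
Γ = 0.003908

σ√T = 0.368·√2.5694 = 0.589880
d₁ = (ln(S/K) + (r+σ²/2)T) / (σ√T) = (ln(126.5/100.61) + (0.0249+0.368²/2)·2.5694) / 0.589880 = (0.228991 + 0.237957) / 0.589880 = 0.791598
d₂ = d₁ − σ√T = 0.791598 − 0.589880 = 0.201718
e^{−rT} = e^{−0.0249·2.5694} = 0.938026
N(−d₁) = 0.214298,  N(−d₂) = 0.420069
Put price V = K·e^{−rT}·N(−d₂) − S·N(−d₁) = 39.643865 − 27.108635 = 12.535230
φ(d₁) = (1/√(2π))·e^{−d₁²/2} = 0.291635
Γ = φ(d₁) / (S·σ·√T) = 0.003908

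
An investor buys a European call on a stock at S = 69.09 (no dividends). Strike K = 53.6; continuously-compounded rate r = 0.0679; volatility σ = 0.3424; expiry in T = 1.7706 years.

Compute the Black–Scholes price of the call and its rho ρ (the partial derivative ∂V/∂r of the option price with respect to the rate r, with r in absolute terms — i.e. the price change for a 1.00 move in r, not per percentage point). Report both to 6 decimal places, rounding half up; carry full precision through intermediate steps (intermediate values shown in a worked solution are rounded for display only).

σ√T = 0.3424·√1.7706 = 0.455611
d₁ = (ln(S/K) + (r+σ²/2)T) / (σ√T) = (ln(69.09/53.6) + (0.0679+0.3424²/2)·1.7706) / 0.455611 = (0.253861 + 0.224014) / 0.455611 = 1.048867
d₂ = d₁ − σ√T = 1.048867 − 0.455611 = 0.593257
e^{−rT} = e^{−0.0679·1.7706} = 0.886722
N(d₁) = 0.852880,  N(d₂) = 0.723495
Call price V = S·N(d₁) − K·e^{−rT}·N(d₂) = 58.925508 − 34.386500 = 24.539007
ρ = K·T·e^{−rT}·N(d₂) = 60.884738

price = 24.539007
ρ = 60.884738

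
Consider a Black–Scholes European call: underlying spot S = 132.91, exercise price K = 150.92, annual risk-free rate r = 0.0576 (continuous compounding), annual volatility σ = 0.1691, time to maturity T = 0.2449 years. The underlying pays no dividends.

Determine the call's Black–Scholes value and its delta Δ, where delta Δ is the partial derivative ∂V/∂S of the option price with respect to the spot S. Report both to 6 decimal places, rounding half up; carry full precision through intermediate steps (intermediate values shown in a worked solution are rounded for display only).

price = 0.481025
Δ = 0.095411

σ√T = 0.1691·√0.2449 = 0.083683
d₁ = (ln(S/K) + (r+σ²/2)T) / (σ√T) = (ln(132.91/150.92) + (0.0576+0.1691²/2)·0.2449) / 0.083683 = (-0.127078 + 0.017608) / 0.083683 = -1.308149
d₂ = d₁ − σ√T = -1.308149 − 0.083683 = -1.391832
e^{−rT} = e^{−0.0576·0.2449} = 0.985993
N(d₁) = 0.095411,  N(d₂) = 0.081987
Call price V = S·N(d₁) − K·e^{−rT}·N(d₂) = 12.681131 − 12.200106 = 0.481025
Δ = N(d₁) = 0.095411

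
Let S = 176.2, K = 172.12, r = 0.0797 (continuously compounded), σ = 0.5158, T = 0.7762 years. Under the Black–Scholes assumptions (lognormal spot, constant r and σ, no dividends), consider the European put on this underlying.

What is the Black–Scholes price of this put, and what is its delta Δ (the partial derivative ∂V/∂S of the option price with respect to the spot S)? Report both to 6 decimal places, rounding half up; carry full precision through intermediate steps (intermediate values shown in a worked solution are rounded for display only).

σ√T = 0.5158·√0.7762 = 0.454431
d₁ = (ln(S/K) + (r+σ²/2)T) / (σ√T) = (ln(176.2/172.12) + (0.0797+0.5158²/2)·0.7762) / 0.454431 = (0.023428 + 0.165117) / 0.454431 = 0.414903
d₂ = d₁ − σ√T = 0.414903 − 0.454431 = -0.039528
e^{−rT} = e^{−0.0797·0.7762} = 0.940012
N(−d₁) = 0.339107,  N(−d₂) = 0.515765
Put price V = K·e^{−rT}·N(−d₂) − S·N(−d₁) = 83.448156 − 59.750567 = 23.697589
Δ = −N(−d₁) = -0.339107

price = 23.697589
Δ = -0.339107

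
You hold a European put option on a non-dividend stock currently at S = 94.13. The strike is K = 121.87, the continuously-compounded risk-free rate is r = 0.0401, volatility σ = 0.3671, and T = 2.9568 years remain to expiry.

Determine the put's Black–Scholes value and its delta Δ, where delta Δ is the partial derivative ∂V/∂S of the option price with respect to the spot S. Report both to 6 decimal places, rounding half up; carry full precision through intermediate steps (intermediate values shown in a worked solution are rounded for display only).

σ√T = 0.3671·√2.9568 = 0.631241
d₁ = (ln(S/K) + (r+σ²/2)T) / (σ√T) = (ln(94.13/121.87) + (0.0401+0.3671²/2)·2.9568) / 0.631241 = (-0.258278 + 0.317800) / 0.631241 = 0.094294
d₂ = d₁ − σ√T = 0.094294 − 0.631241 = -0.536947
e^{−rT} = e^{−0.0401·2.9568} = 0.888192
N(−d₁) = 0.462438,  N(−d₂) = 0.704348
Put price V = K·e^{−rT}·N(−d₂) − S·N(−d₁) = 76.241383 − 43.529267 = 32.712116
Δ = −N(−d₁) = -0.462438

price = 32.712116
Δ = -0.462438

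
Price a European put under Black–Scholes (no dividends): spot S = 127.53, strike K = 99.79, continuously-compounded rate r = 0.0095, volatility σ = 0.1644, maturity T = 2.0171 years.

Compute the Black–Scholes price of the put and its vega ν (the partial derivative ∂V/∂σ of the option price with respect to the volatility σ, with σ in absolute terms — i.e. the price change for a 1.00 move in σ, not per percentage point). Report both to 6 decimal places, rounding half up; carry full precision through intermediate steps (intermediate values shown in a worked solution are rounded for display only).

σ√T = 0.1644·√2.0171 = 0.233489
d₁ = (ln(S/K) + (r+σ²/2)T) / (σ√T) = (ln(127.53/99.79) + (0.0095+0.1644²/2)·2.0171) / 0.233489 = (0.245284 + 0.046421) / 0.233489 = 1.249331
d₂ = d₁ − σ√T = 1.249331 − 0.233489 = 1.015843
e^{−rT} = e^{−0.0095·2.0171} = 0.981020
N(−d₁) = 0.105772,  N(−d₂) = 0.154852
Put price V = K·e^{−rT}·N(−d₂) − S·N(−d₁) = 15.159398 − 13.489095 = 1.670303
φ(d₁) = (1/√(2π))·e^{−d₁²/2} = 0.182802
ν = S·φ(d₁)·√T = 33.109789

price = 1.670303
ν = 33.109789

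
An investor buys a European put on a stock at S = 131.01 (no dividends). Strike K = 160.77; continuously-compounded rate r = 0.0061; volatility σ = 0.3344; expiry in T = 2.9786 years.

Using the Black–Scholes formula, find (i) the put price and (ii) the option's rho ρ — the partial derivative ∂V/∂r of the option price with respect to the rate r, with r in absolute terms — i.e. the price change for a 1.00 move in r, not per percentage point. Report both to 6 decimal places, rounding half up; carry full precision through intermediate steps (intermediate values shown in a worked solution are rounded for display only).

σ√T = 0.3344·√2.9786 = 0.577128
d₁ = (ln(S/K) + (r+σ²/2)T) / (σ√T) = (ln(131.01/160.77) + (0.0061+0.3344²/2)·2.9786) / 0.577128 = (-0.204701 + 0.184708) / 0.577128 = -0.034642
d₂ = d₁ − σ√T = -0.034642 − 0.577128 = -0.611771
e^{−rT} = e^{−0.0061·2.9786} = 0.981995
N(−d₁) = 0.513818,  N(−d₂) = 0.729655
Put price V = K·e^{−rT}·N(−d₂) − S·N(−d₁) = 115.194525 − 67.315239 = 47.879285
ρ = −K·T·e^{−rT}·N(−d₂) = -343.118411

price = 47.879285
ρ = -343.118411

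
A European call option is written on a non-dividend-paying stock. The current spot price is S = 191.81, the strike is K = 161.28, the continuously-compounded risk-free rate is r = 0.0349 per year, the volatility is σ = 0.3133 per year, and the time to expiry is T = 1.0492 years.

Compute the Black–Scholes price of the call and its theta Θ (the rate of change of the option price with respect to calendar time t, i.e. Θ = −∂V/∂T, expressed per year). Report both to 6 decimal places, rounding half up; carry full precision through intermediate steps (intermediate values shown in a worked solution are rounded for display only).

price = 44.817311
Θ = -12.137394

σ√T = 0.3133·√1.0492 = 0.320915
d₁ = (ln(S/K) + (r+σ²/2)T) / (σ√T) = (ln(191.81/161.28) + (0.0349+0.3133²/2)·1.0492) / 0.320915 = (0.173363 + 0.088110) / 0.320915 = 0.814776
d₂ = d₁ − σ√T = 0.814776 − 0.320915 = 0.493861
e^{−rT} = e^{−0.0349·1.0492} = 0.964045
N(d₁) = 0.792400,  N(d₂) = 0.689298
Call price V = S·N(d₁) − K·e^{−rT}·N(d₂) = 151.990183 − 107.172872 = 44.817311
φ(d₁) = (1/√(2π))·e^{−d₁²/2} = 0.286256
Θ = −S·φ(d₁)·σ/(2√T) − r·K·e^{−rT}·N(d₂) = −8.397060 − 3.740333 = -12.137394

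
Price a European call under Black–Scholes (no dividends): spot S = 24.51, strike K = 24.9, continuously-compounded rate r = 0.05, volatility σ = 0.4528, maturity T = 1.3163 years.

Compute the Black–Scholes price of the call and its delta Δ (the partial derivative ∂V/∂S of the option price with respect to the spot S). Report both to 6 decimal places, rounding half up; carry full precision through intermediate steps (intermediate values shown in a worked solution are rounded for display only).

price = 5.520793
Δ = 0.639099

σ√T = 0.4528·√1.3163 = 0.519498
d₁ = (ln(S/K) + (r+σ²/2)T) / (σ√T) = (ln(24.51/24.9) + (0.05+0.4528²/2)·1.3163) / 0.519498 = (-0.015787 + 0.200754) / 0.519498 = 0.356050
d₂ = d₁ − σ√T = 0.356050 − 0.519498 = -0.163448
e^{−rT} = e^{−0.05·1.3163} = 0.936304
N(d₁) = 0.639099,  N(d₂) = 0.435083
Call price V = S·N(d₁) − K·e^{−rT}·N(d₂) = 15.664307 − 10.143513 = 5.520793
Δ = N(d₁) = 0.639099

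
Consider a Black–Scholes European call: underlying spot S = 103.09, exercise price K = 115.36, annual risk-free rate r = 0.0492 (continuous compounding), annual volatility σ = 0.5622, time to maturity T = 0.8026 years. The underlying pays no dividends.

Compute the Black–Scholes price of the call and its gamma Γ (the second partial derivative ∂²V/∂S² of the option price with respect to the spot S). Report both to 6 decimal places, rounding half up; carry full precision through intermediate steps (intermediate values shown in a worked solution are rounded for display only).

σ√T = 0.5622·√0.8026 = 0.503663
d₁ = (ln(S/K) + (r+σ²/2)T) / (σ√T) = (ln(103.09/115.36) + (0.0492+0.5622²/2)·0.8026) / 0.503663 = (-0.112455 + 0.166326) / 0.503663 = 0.106958
d₂ = d₁ − σ√T = 0.106958 − 0.503663 = -0.396705
e^{−rT} = e^{−0.0492·0.8026} = 0.961282
N(d₁) = 0.542589,  N(d₂) = 0.345793
Call price V = S·N(d₁) − K·e^{−rT}·N(d₂) = 55.935503 − 38.346122 = 17.589381
φ(d₁) = (1/√(2π))·e^{−d₁²/2} = 0.396667
Γ = φ(d₁) / (S·σ·√T) = 0.007640

price = 17.589381
Γ = 0.007640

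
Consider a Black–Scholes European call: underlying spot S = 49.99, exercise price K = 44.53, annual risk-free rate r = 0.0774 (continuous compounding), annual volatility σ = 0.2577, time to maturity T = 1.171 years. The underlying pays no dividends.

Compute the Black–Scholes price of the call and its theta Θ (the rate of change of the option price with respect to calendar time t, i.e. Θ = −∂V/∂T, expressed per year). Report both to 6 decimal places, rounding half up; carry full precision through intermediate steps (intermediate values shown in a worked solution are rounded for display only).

σ√T = 0.2577·√1.171 = 0.278864
d₁ = (ln(S/K) + (r+σ²/2)T) / (σ√T) = (ln(49.99/44.53) + (0.0774+0.2577²/2)·1.171) / 0.278864 = (0.115660 + 0.129518) / 0.278864 = 0.879202
d₂ = d₁ − σ√T = 0.879202 − 0.278864 = 0.600337
e^{−rT} = e^{−0.0774·1.171} = 0.913351
N(d₁) = 0.810354,  N(d₂) = 0.725859
Call price V = S·N(d₁) − K·e^{−rT}·N(d₂) = 40.509597 − 29.521789 = 10.987808
φ(d₁) = (1/√(2π))·e^{−d₁²/2} = 0.271054
Θ = −S·φ(d₁)·σ/(2√T) − r·K·e^{−rT}·N(d₂) = −1.613412 − 2.284986 = -3.898399

price = 10.987808
Θ = -3.898399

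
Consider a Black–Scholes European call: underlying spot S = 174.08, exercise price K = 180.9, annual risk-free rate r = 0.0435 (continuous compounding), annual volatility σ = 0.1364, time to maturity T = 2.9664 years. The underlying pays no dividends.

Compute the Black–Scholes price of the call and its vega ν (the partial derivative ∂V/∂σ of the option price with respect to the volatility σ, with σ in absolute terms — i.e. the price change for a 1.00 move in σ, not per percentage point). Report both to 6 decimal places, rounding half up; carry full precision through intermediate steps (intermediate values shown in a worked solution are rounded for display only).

price = 24.250344
ν = 105.390042

σ√T = 0.1364·√2.9664 = 0.234925
d₁ = (ln(S/K) + (r+σ²/2)T) / (σ√T) = (ln(174.08/180.9) + (0.0435+0.1364²/2)·2.9664) / 0.234925 = (-0.038429 + 0.156633) / 0.234925 = 0.503156
d₂ = d₁ − σ√T = 0.503156 − 0.234925 = 0.268231
e^{−rT} = e^{−0.0435·2.9664} = 0.878940
N(d₁) = 0.692573,  N(d₂) = 0.605739
Call price V = S·N(d₁) − K·e^{−rT}·N(d₂) = 120.563037 − 96.312693 = 24.250344
φ(d₁) = (1/√(2π))·e^{−d₁²/2} = 0.351509
ν = S·φ(d₁)·√T = 105.390042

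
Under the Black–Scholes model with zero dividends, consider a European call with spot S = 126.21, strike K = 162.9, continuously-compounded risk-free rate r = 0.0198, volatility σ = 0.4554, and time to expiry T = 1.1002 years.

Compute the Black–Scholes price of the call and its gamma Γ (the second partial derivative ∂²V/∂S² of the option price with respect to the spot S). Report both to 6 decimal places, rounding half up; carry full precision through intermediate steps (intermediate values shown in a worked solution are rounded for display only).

price = 13.444506
Γ = 0.006414

σ√T = 0.4554·√1.1002 = 0.477671
d₁ = (ln(S/K) + (r+σ²/2)T) / (σ√T) = (ln(126.21/162.9) + (0.0198+0.4554²/2)·1.1002) / 0.477671 = (-0.255189 + 0.135869) / 0.477671 = -0.249797
d₂ = d₁ − σ√T = -0.249797 − 0.477671 = -0.727468
e^{−rT} = e^{−0.0198·1.1002} = 0.978452
N(d₁) = 0.401372,  N(d₂) = 0.233470
Call price V = S·N(d₁) − K·e^{−rT}·N(d₂) = 50.657200 − 37.212694 = 13.444506
φ(d₁) = (1/√(2π))·e^{−d₁²/2} = 0.386688
Γ = φ(d₁) / (S·σ·√T) = 0.006414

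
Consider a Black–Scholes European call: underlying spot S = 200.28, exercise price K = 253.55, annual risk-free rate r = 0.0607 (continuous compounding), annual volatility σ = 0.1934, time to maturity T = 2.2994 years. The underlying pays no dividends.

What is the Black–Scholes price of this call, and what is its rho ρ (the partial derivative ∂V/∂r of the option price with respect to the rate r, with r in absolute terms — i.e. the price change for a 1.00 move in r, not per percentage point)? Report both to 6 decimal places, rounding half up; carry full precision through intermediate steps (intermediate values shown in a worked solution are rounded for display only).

σ√T = 0.1934·√2.2994 = 0.293267
d₁ = (ln(S/K) + (r+σ²/2)T) / (σ√T) = (ln(200.28/253.55) + (0.0607+0.1934²/2)·2.2994) / 0.293267 = (-0.235845 + 0.182576) / 0.293267 = -0.181637
d₂ = d₁ − σ√T = -0.181637 − 0.293267 = -0.474904
e^{−rT} = e^{−0.0607·2.2994} = 0.869729
N(d₁) = 0.427934,  N(d₂) = 0.317428
Call price V = S·N(d₁) − K·e^{−rT}·N(d₂) = 85.706583 − 69.999063 = 15.707520
ρ = K·T·e^{−rT}·N(d₂) = 160.955846

price = 15.707520
ρ = 160.955846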